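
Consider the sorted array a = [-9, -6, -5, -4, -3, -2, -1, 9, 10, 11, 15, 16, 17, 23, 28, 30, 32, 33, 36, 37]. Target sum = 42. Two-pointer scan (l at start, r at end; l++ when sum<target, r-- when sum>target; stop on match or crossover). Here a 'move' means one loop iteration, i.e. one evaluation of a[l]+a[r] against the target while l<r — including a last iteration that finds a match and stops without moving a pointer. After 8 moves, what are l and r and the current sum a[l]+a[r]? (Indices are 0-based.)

l=7, r=18, sum=45

[0,19] -9+37=28 <42 → l++
[1,19] -6+37=31 <42 → l++
[2,19] -5+37=32 <42 → l++
[3,19] -4+37=33 <42 → l++
[4,19] -3+37=34 <42 → l++
[5,19] -2+37=35 <42 → l++
[6,19] -1+37=36 <42 → l++
[7,19] 9+37=46 >42 → r--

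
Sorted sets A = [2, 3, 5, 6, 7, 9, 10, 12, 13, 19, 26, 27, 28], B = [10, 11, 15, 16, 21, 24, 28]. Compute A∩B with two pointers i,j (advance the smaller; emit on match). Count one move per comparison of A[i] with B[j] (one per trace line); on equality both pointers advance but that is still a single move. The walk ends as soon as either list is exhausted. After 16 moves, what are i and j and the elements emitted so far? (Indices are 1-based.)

[i=1,j=1] 2<10 → i++
[i=2,j=1] 3<10 → i++
[i=3,j=1] 5<10 → i++
[i=4,j=1] 6<10 → i++
[i=5,j=1] 7<10 → i++
[i=6,j=1] 9<10 → i++
[i=7,j=1] 10==10 emit → i++,j++
[i=8,j=2] 12>11 → j++
[i=8,j=3] 12<15 → i++
[i=9,j=3] 13<15 → i++
[i=10,j=3] 19>15 → j++
[i=10,j=4] 19>16 → j++
[i=10,j=5] 19<21 → i++
[i=11,j=5] 26>21 → j++
[i=11,j=6] 26>24 → j++
[i=11,j=7] 26<28 → i++

i=12, j=7, emitted=[10]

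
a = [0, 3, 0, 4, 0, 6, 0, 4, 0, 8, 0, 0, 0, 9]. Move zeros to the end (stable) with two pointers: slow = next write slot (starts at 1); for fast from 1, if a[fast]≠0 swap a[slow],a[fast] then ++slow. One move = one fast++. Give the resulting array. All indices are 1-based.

(s=1,f=1) a[fast]=0 → fast++
(s=1,f=2) a[fast]=3≠0 swap→a[1]=3 → slow++,fast++
(s=2,f=3) a[fast]=0 → fast++
(s=2,f=4) a[fast]=4≠0 swap→a[2]=4 → slow++,fast++
(s=3,f=5) a[fast]=0 → fast++
(s=3,f=6) a[fast]=6≠0 swap→a[3]=6 → slow++,fast++
(s=4,f=7) a[fast]=0 → fast++
(s=4,f=8) a[fast]=4≠0 swap→a[4]=4 → slow++,fast++
(s=5,f=9) a[fast]=0 → fast++
(s=5,f=10) a[fast]=8≠0 swap→a[5]=8 → slow++,fast++
(s=6,f=11) a[fast]=0 → fast++
(s=6,f=12) a[fast]=0 → fast++
(s=6,f=13) a[fast]=0 → fast++
(s=6,f=14) a[fast]=9≠0 swap→a[6]=9 → slow++,fast++

[3, 4, 6, 4, 8, 9, 0, 0, 0, 0, 0, 0, 0, 0]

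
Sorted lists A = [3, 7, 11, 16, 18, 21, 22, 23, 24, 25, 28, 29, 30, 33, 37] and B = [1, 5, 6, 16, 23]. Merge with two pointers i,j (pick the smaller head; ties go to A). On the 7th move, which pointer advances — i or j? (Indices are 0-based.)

i

[i=0,j=0] A[i]=3>B[j]=1 take 1 → j++
[i=0,j=1] A[i]=3<=B[j]=5 take 3 → i++
[i=1,j=1] A[i]=7>B[j]=5 take 5 → j++
[i=1,j=2] A[i]=7>B[j]=6 take 6 → j++
[i=1,j=3] A[i]=7<=B[j]=16 take 7 → i++
[i=2,j=3] A[i]=11<=B[j]=16 take 11 → i++
[i=3,j=3] A[i]=16<=B[j]=16 take 16 → i++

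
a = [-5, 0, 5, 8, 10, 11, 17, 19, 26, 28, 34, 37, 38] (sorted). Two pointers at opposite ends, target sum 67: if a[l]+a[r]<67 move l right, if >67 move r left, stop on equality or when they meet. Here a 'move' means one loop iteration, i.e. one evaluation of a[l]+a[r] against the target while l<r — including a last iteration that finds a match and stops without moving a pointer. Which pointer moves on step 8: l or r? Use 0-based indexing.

l

l=0 r=12: -5+38=33 <67, l++
l=1 r=12: 0+38=38 <67, l++
l=2 r=12: 5+38=43 <67, l++
l=3 r=12: 8+38=46 <67, l++
l=4 r=12: 10+38=48 <67, l++
l=5 r=12: 11+38=49 <67, l++
l=6 r=12: 17+38=55 <67, l++
l=7 r=12: 19+38=57 <67, l++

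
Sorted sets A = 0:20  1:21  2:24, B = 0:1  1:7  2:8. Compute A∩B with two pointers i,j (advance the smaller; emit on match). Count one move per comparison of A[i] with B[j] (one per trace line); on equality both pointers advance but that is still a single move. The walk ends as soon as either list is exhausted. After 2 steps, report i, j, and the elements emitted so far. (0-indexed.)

[i=0,j=0] 20>1 → j++
[i=0,j=1] 20>7 → j++

i=0, j=2, emitted=[]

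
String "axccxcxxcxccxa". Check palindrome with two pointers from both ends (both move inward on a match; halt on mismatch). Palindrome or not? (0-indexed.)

palindrome

l=0 r=13: 'a'=='a', l++,r--
l=1 r=12: 'x'=='x', l++,r--
l=2 r=11: 'c'=='c', l++,r--
l=3 r=10: 'c'=='c', l++,r--
l=4 r=9: 'x'=='x', l++,r--
l=5 r=8: 'c'=='c', l++,r--
l=6 r=7: 'x'=='x', l++,r--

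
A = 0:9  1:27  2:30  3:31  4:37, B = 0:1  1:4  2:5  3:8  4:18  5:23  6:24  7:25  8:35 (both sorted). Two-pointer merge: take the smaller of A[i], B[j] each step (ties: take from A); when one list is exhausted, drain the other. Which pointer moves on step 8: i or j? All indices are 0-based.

[i=0,j=0] A[i]=9>B[j]=1 take 1 → j++
[i=0,j=1] A[i]=9>B[j]=4 take 4 → j++
[i=0,j=2] A[i]=9>B[j]=5 take 5 → j++
[i=0,j=3] A[i]=9>B[j]=8 take 8 → j++
[i=0,j=4] A[i]=9<=B[j]=18 take 9 → i++
[i=1,j=4] A[i]=27>B[j]=18 take 18 → j++
[i=1,j=5] A[i]=27>B[j]=23 take 23 → j++
[i=1,j=6] A[i]=27>B[j]=24 take 24 → j++

j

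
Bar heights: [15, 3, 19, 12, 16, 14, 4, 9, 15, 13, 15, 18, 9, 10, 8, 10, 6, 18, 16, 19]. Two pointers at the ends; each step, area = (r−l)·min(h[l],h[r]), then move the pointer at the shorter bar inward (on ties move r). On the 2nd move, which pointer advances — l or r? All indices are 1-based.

l

l=1 r=20: min(15,19)*19=285 best=285 *, l++
l=2 r=20: min(3,19)*18=54 best=285, l++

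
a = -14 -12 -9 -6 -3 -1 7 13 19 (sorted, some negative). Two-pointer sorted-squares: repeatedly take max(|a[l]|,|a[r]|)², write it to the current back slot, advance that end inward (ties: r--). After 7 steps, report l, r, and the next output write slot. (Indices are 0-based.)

l=4, r=5, next write slot=1

[0,8] |-14|<=|19| out[8]=361 → r--
[0,7] |-14|>|13| out[7]=196 → l++
[1,7] |-12|<=|13| out[6]=169 → r--
[1,6] |-12|>|7| out[5]=144 → l++
[2,6] |-9|>|7| out[4]=81 → l++
[3,6] |-6|<=|7| out[3]=49 → r--
[3,5] |-6|>|-1| out[2]=36 → l++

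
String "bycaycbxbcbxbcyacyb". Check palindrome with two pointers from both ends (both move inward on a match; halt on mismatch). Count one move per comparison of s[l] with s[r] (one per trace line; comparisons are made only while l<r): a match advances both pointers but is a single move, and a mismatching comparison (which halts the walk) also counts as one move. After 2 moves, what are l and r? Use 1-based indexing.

l=3, r=17

l=1 r=19: 'b'=='b', l++,r--
l=2 r=18: 'y'=='y', l++,r--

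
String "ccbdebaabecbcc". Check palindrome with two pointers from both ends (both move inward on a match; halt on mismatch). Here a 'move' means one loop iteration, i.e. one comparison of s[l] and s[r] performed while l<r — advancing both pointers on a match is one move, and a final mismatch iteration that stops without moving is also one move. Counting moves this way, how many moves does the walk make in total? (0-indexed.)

l=0 r=13: 'c'=='c', l++,r--
l=1 r=12: 'c'=='c', l++,r--
l=2 r=11: 'b'=='b', l++,r--
l=3 r=10: 'd'!='c', stop

4 moves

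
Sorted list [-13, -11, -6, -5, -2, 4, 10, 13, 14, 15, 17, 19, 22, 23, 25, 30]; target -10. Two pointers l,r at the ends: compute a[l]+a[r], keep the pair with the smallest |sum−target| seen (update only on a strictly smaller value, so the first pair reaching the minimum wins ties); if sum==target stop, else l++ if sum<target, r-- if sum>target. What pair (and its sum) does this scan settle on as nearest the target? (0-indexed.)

pair (-13, 4) with sum -9 (|Δ|=1)

[0,15] -13+30=17 d=27 * → r--
[0,14] -13+25=12 d=22 * → r--
[0,13] -13+23=10 d=20 * → r--
[0,12] -13+22=9 d=19 * → r--
[0,11] -13+19=6 d=16 * → r--
[0,10] -13+17=4 d=14 * → r--
[0,9] -13+15=2 d=12 * → r--
[0,8] -13+14=1 d=11 * → r--
[0,7] -13+13=0 d=10 * → r--
[0,6] -13+10=-3 d=7 * → r--
[0,5] -13+4=-9 d=1 * → r--
[0,4] -13+-2=-15 d=5 → l++
[1,4] -11+-2=-13 d=3 → l++
[2,4] -6+-2=-8 d=2 → r--
[2,3] -6+-5=-11 d=1 → l++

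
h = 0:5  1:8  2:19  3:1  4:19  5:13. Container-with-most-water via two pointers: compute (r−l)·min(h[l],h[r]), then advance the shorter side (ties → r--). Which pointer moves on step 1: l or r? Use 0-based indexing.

l=0 r=5: min(5,13)*5=25 best=25 *, l++

l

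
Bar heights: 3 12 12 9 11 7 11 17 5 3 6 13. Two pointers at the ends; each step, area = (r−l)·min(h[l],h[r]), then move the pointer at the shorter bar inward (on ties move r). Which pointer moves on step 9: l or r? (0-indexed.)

[0,11] min(3,13)*11=33 best=33 * → l++
[1,11] min(12,13)*10=120 best=120 * → l++
[2,11] min(12,13)*9=108 best=120 → l++
[3,11] min(9,13)*8=72 best=120 → l++
[4,11] min(11,13)*7=77 best=120 → l++
[5,11] min(7,13)*6=42 best=120 → l++
[6,11] min(11,13)*5=55 best=120 → l++
[7,11] min(17,13)*4=52 best=120 → r--
[7,10] min(17,6)*3=18 best=120 → r--

r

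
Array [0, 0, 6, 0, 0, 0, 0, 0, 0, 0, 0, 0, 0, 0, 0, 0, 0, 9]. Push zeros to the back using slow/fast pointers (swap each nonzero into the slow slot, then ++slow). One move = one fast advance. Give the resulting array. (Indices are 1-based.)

[6, 9, 0, 0, 0, 0, 0, 0, 0, 0, 0, 0, 0, 0, 0, 0, 0, 0]

(s=1,f=1) a[fast]=0 → fast++
(s=1,f=2) a[fast]=0 → fast++
(s=1,f=3) a[fast]=6≠0 swap→a[1]=6 → slow++,fast++
(s=2,f=4) a[fast]=0 → fast++
(s=2,f=5) a[fast]=0 → fast++
(s=2,f=6) a[fast]=0 → fast++
(s=2,f=7) a[fast]=0 → fast++
(s=2,f=8) a[fast]=0 → fast++
(s=2,f=9) a[fast]=0 → fast++
(s=2,f=10) a[fast]=0 → fast++
(s=2,f=11) a[fast]=0 → fast++
(s=2,f=12) a[fast]=0 → fast++
(s=2,f=13) a[fast]=0 → fast++
(s=2,f=14) a[fast]=0 → fast++
(s=2,f=15) a[fast]=0 → fast++
(s=2,f=16) a[fast]=0 → fast++
(s=2,f=17) a[fast]=0 → fast++
(s=2,f=18) a[fast]=9≠0 swap→a[2]=9 → slow++,fast++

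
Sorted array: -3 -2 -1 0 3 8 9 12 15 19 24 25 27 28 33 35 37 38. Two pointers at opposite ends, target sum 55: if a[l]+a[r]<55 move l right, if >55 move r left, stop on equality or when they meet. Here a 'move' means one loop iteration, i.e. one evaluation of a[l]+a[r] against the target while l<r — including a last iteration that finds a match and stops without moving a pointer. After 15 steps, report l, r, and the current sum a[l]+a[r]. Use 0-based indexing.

l=11, r=13, sum=53

l=0 r=17: -3+38=35 <55, l++
l=1 r=17: -2+38=36 <55, l++
l=2 r=17: -1+38=37 <55, l++
l=3 r=17: 0+38=38 <55, l++
l=4 r=17: 3+38=41 <55, l++
l=5 r=17: 8+38=46 <55, l++
l=6 r=17: 9+38=47 <55, l++
l=7 r=17: 12+38=50 <55, l++
l=8 r=17: 15+38=53 <55, l++
l=9 r=17: 19+38=57 >55, r--
l=9 r=16: 19+37=56 >55, r--
l=9 r=15: 19+35=54 <55, l++
l=10 r=15: 24+35=59 >55, r--
l=10 r=14: 24+33=57 >55, r--
l=10 r=13: 24+28=52 <55, l++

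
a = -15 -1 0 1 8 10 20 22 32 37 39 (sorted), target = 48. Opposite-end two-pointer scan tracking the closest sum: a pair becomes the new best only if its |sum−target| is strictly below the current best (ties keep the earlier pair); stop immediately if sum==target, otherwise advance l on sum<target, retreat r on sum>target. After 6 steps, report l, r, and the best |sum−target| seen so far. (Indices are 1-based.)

[1,11] -15+39=24 d=24 * → l++
[2,11] -1+39=38 d=10 * → l++
[3,11] 0+39=39 d=9 * → l++
[4,11] 1+39=40 d=8 * → l++
[5,11] 8+39=47 d=1 * → l++
[6,11] 10+39=49 d=1 → r--

l=6, r=10, best |Δ|=1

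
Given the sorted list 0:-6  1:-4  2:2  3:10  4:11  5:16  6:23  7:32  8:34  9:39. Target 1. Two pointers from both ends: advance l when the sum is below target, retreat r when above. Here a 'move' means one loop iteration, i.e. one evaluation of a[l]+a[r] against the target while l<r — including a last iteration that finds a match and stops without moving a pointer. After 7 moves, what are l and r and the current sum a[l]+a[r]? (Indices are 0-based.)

[0,9] -6+39=33 >1 → r--
[0,8] -6+34=28 >1 → r--
[0,7] -6+32=26 >1 → r--
[0,6] -6+23=17 >1 → r--
[0,5] -6+16=10 >1 → r--
[0,4] -6+11=5 >1 → r--
[0,3] -6+10=4 >1 → r--

l=0, r=2, sum=-4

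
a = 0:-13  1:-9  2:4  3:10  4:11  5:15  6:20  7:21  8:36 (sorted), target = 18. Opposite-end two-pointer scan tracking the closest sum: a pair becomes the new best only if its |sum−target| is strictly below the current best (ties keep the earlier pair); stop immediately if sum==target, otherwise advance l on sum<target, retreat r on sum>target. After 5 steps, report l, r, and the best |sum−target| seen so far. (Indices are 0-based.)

l=0 r=8: -13+36=23 d=5 *, r--
l=0 r=7: -13+21=8 d=10, l++
l=1 r=7: -9+21=12 d=6, l++
l=2 r=7: 4+21=25 d=7, r--
l=2 r=6: 4+20=24 d=6, r--

l=2, r=5, best |Δ|=5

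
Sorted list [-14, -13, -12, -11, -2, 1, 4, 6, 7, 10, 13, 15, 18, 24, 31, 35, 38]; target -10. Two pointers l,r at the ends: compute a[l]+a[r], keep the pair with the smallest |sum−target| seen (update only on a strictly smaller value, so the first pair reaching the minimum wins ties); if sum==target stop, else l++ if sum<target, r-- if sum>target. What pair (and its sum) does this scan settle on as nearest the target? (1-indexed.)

[1,17] -14+38=24 d=34 * → r--
[1,16] -14+35=21 d=31 * → r--
[1,15] -14+31=17 d=27 * → r--
[1,14] -14+24=10 d=20 * → r--
[1,13] -14+18=4 d=14 * → r--
[1,12] -14+15=1 d=11 * → r--
[1,11] -14+13=-1 d=9 * → r--
[1,10] -14+10=-4 d=6 * → r--
[1,9] -14+7=-7 d=3 * → r--
[1,8] -14+6=-8 d=2 * → r--
[1,7] -14+4=-10 d=0 * → stop

pair (-14, 4) with sum -10 (|Δ|=0)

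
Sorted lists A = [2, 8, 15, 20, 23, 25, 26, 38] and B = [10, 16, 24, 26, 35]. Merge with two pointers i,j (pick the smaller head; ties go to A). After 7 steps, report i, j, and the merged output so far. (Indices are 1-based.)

i=6, j=3, merged so far=[2, 8, 10, 15, 16, 20, 23]

[i=1,j=1] A[i]=2<=B[j]=10 take 2 → i++
[i=2,j=1] A[i]=8<=B[j]=10 take 8 → i++
[i=3,j=1] A[i]=15>B[j]=10 take 10 → j++
[i=3,j=2] A[i]=15<=B[j]=16 take 15 → i++
[i=4,j=2] A[i]=20>B[j]=16 take 16 → j++
[i=4,j=3] A[i]=20<=B[j]=24 take 20 → i++
[i=5,j=3] A[i]=23<=B[j]=24 take 23 → i++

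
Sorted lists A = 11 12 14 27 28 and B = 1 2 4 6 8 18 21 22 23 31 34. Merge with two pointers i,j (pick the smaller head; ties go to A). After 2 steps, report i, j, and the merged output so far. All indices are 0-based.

i=0 j=0: A[i]=11>B[j]=1 take 1, j++
i=0 j=1: A[i]=11>B[j]=2 take 2, j++

i=0, j=2, merged so far=[1, 2]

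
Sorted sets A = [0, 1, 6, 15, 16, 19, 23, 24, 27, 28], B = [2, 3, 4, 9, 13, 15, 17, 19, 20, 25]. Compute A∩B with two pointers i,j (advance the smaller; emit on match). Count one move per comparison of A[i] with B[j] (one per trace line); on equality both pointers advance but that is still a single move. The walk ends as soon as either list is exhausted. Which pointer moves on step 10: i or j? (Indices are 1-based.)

i=1 j=1: 0<2, i++
i=2 j=1: 1<2, i++
i=3 j=1: 6>2, j++
i=3 j=2: 6>3, j++
i=3 j=3: 6>4, j++
i=3 j=4: 6<9, i++
i=4 j=4: 15>9, j++
i=4 j=5: 15>13, j++
i=4 j=6: 15==15 emit, i++,j++
i=5 j=7: 16<17, i++

i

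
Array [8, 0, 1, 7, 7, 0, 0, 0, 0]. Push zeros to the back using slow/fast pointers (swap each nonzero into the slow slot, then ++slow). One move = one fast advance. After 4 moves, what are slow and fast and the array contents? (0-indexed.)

slow=3, fast=4, a=[8, 1, 7, 0, 7, 0, 0, 0, 0]

(s=0,f=0) a[fast]=8≠0 swap→a[0]=8 → slow++,fast++
(s=1,f=1) a[fast]=0 → fast++
(s=1,f=2) a[fast]=1≠0 swap→a[1]=1 → slow++,fast++
(s=2,f=3) a[fast]=7≠0 swap→a[2]=7 → slow++,fast++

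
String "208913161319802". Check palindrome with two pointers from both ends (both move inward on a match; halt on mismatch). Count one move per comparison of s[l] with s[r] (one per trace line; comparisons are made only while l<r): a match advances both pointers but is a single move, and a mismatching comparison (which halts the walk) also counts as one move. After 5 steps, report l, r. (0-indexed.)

l=0 r=14: '2'=='2', l++,r--
l=1 r=13: '0'=='0', l++,r--
l=2 r=12: '8'=='8', l++,r--
l=3 r=11: '9'=='9', l++,r--
l=4 r=10: '1'=='1', l++,r--

l=5, r=9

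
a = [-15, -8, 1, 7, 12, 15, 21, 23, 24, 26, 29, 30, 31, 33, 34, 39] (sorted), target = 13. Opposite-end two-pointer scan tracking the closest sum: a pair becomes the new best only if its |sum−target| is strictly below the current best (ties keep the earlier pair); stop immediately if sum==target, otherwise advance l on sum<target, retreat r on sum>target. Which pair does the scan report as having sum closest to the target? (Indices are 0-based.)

pair (-8, 21) with sum 13 (|Δ|=0)

l=0 r=15: -15+39=24 d=11 *, r--
l=0 r=14: -15+34=19 d=6 *, r--
l=0 r=13: -15+33=18 d=5 *, r--
l=0 r=12: -15+31=16 d=3 *, r--
l=0 r=11: -15+30=15 d=2 *, r--
l=0 r=10: -15+29=14 d=1 *, r--
l=0 r=9: -15+26=11 d=2, l++
l=1 r=9: -8+26=18 d=5, r--
l=1 r=8: -8+24=16 d=3, r--
l=1 r=7: -8+23=15 d=2, r--
l=1 r=6: -8+21=13 d=0 *, stop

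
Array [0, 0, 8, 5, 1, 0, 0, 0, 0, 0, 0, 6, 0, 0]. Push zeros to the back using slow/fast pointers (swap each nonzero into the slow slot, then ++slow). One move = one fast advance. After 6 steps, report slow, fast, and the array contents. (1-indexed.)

(s=1,f=1) a[fast]=0 → fast++
(s=1,f=2) a[fast]=0 → fast++
(s=1,f=3) a[fast]=8≠0 swap→a[1]=8 → slow++,fast++
(s=2,f=4) a[fast]=5≠0 swap→a[2]=5 → slow++,fast++
(s=3,f=5) a[fast]=1≠0 swap→a[3]=1 → slow++,fast++
(s=4,f=6) a[fast]=0 → fast++

slow=4, fast=7, a=[8, 5, 1, 0, 0, 0, 0, 0, 0, 0, 0, 6, 0, 0]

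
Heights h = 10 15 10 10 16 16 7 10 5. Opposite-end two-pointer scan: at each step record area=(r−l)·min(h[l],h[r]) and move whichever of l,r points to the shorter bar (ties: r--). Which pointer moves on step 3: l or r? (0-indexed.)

[0,8] min(10,5)*8=40 best=40 * → r--
[0,7] min(10,10)*7=70 best=70 * → r--
[0,6] min(10,7)*6=42 best=70 → r--

r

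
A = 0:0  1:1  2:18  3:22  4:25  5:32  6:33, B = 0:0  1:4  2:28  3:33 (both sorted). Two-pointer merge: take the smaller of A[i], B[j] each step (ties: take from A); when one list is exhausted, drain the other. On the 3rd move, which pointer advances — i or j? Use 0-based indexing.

i=0 j=0: A[i]=0<=B[j]=0 take 0, i++
i=1 j=0: A[i]=1>B[j]=0 take 0, j++
i=1 j=1: A[i]=1<=B[j]=4 take 1, i++

i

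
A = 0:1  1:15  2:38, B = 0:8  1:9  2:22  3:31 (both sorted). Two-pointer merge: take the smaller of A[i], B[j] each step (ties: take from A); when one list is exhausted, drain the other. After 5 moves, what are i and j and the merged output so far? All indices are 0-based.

i=0 j=0: A[i]=1<=B[j]=8 take 1, i++
i=1 j=0: A[i]=15>B[j]=8 take 8, j++
i=1 j=1: A[i]=15>B[j]=9 take 9, j++
i=1 j=2: A[i]=15<=B[j]=22 take 15, i++
i=2 j=2: A[i]=38>B[j]=22 take 22, j++

i=2, j=3, merged so far=[1, 8, 9, 15, 22]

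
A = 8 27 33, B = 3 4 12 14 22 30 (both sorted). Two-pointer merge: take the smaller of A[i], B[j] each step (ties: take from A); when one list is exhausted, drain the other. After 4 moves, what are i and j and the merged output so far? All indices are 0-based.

i=1, j=3, merged so far=[3, 4, 8, 12]

[i=0,j=0] A[i]=8>B[j]=3 take 3 → j++
[i=0,j=1] A[i]=8>B[j]=4 take 4 → j++
[i=0,j=2] A[i]=8<=B[j]=12 take 8 → i++
[i=1,j=2] A[i]=27>B[j]=12 take 12 → j++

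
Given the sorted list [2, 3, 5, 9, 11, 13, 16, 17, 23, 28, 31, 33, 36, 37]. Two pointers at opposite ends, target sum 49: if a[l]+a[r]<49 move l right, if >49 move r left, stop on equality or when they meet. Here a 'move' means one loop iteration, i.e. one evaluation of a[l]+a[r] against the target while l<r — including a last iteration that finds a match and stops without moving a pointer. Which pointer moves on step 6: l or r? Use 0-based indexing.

r

[0,13] 2+37=39 <49 → l++
[1,13] 3+37=40 <49 → l++
[2,13] 5+37=42 <49 → l++
[3,13] 9+37=46 <49 → l++
[4,13] 11+37=48 <49 → l++
[5,13] 13+37=50 >49 → r--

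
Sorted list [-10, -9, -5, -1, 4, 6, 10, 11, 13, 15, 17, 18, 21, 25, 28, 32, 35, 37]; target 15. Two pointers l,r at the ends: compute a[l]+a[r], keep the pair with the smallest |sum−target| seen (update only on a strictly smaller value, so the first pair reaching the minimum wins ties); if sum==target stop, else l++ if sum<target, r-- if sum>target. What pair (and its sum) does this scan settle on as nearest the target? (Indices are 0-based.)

[0,17] -10+37=27 d=12 * → r--
[0,16] -10+35=25 d=10 * → r--
[0,15] -10+32=22 d=7 * → r--
[0,14] -10+28=18 d=3 * → r--
[0,13] -10+25=15 d=0 * → stop

pair (-10, 25) with sum 15 (|Δ|=0)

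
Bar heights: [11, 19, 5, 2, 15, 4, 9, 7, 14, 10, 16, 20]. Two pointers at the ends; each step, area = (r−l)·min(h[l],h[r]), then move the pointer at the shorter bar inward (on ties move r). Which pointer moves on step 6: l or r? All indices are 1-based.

[1,12] min(11,20)*11=121 best=121 * → l++
[2,12] min(19,20)*10=190 best=190 * → l++
[3,12] min(5,20)*9=45 best=190 → l++
[4,12] min(2,20)*8=16 best=190 → l++
[5,12] min(15,20)*7=105 best=190 → l++
[6,12] min(4,20)*6=24 best=190 → l++

l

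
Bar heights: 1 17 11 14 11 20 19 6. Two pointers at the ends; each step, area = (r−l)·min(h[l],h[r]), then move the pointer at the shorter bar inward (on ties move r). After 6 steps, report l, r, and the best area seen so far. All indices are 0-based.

[0,7] min(1,6)*7=7 best=7 * → l++
[1,7] min(17,6)*6=36 best=36 * → r--
[1,6] min(17,19)*5=85 best=85 * → l++
[2,6] min(11,19)*4=44 best=85 → l++
[3,6] min(14,19)*3=42 best=85 → l++
[4,6] min(11,19)*2=22 best=85 → l++

l=5, r=6, best area=85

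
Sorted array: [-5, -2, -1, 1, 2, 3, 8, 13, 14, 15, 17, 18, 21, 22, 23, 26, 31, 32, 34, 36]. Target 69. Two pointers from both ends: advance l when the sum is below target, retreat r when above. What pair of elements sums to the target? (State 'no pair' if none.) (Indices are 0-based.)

no pair

l=0 r=19: -5+36=31 <69, l++
l=1 r=19: -2+36=34 <69, l++
l=2 r=19: -1+36=35 <69, l++
l=3 r=19: 1+36=37 <69, l++
l=4 r=19: 2+36=38 <69, l++
l=5 r=19: 3+36=39 <69, l++
l=6 r=19: 8+36=44 <69, l++
l=7 r=19: 13+36=49 <69, l++
l=8 r=19: 14+36=50 <69, l++
l=9 r=19: 15+36=51 <69, l++
l=10 r=19: 17+36=53 <69, l++
l=11 r=19: 18+36=54 <69, l++
l=12 r=19: 21+36=57 <69, l++
l=13 r=19: 22+36=58 <69, l++
l=14 r=19: 23+36=59 <69, l++
l=15 r=19: 26+36=62 <69, l++
l=16 r=19: 31+36=67 <69, l++
l=17 r=19: 32+36=68 <69, l++
l=18 r=19: 34+36=70 >69, r--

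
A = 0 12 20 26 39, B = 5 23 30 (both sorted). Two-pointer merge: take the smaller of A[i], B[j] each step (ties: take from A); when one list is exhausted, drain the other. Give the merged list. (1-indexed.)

[0, 5, 12, 20, 23, 26, 30, 39]

i=1 j=1: A[i]=0<=B[j]=5 take 0, i++
i=2 j=1: A[i]=12>B[j]=5 take 5, j++
i=2 j=2: A[i]=12<=B[j]=23 take 12, i++
i=3 j=2: A[i]=20<=B[j]=23 take 20, i++
i=4 j=2: A[i]=26>B[j]=23 take 23, j++
i=4 j=3: A[i]=26<=B[j]=30 take 26, i++
i=5 j=3: A[i]=39>B[j]=30 take 30, j++
i=5 j=4: B done, take A[i]=39, i++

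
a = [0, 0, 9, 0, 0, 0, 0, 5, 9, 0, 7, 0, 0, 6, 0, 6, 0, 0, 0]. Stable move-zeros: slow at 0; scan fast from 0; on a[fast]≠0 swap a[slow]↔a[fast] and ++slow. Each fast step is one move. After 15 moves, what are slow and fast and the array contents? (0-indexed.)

slow=0 fast=0: a[fast]=0, fast++
slow=0 fast=1: a[fast]=0, fast++
slow=0 fast=2: a[fast]=9≠0 swap→a[0]=9, slow++,fast++
slow=1 fast=3: a[fast]=0, fast++
slow=1 fast=4: a[fast]=0, fast++
slow=1 fast=5: a[fast]=0, fast++
slow=1 fast=6: a[fast]=0, fast++
slow=1 fast=7: a[fast]=5≠0 swap→a[1]=5, slow++,fast++
slow=2 fast=8: a[fast]=9≠0 swap→a[2]=9, slow++,fast++
slow=3 fast=9: a[fast]=0, fast++
slow=3 fast=10: a[fast]=7≠0 swap→a[3]=7, slow++,fast++
slow=4 fast=11: a[fast]=0, fast++
slow=4 fast=12: a[fast]=0, fast++
slow=4 fast=13: a[fast]=6≠0 swap→a[4]=6, slow++,fast++
slow=5 fast=14: a[fast]=0, fast++

slow=5, fast=15, a=[9, 5, 9, 7, 6, 0, 0, 0, 0, 0, 0, 0, 0, 0, 0, 6, 0, 0, 0]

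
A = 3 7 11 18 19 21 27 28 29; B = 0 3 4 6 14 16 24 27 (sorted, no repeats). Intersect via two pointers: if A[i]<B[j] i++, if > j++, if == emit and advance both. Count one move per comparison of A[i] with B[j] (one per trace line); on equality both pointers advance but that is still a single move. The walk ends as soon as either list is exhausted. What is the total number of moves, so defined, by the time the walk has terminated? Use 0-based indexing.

13 moves

[i=0,j=0] 3>0 → j++
[i=0,j=1] 3==3 emit → i++,j++
[i=1,j=2] 7>4 → j++
[i=1,j=3] 7>6 → j++
[i=1,j=4] 7<14 → i++
[i=2,j=4] 11<14 → i++
[i=3,j=4] 18>14 → j++
[i=3,j=5] 18>16 → j++
[i=3,j=6] 18<24 → i++
[i=4,j=6] 19<24 → i++
[i=5,j=6] 21<24 → i++
[i=6,j=6] 27>24 → j++
[i=6,j=7] 27==27 emit → i++,j++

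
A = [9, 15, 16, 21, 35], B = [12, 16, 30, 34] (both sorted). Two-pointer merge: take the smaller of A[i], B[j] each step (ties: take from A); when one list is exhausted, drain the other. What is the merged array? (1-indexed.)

[9, 12, 15, 16, 16, 21, 30, 34, 35]

[i=1,j=1] A[i]=9<=B[j]=12 take 9 → i++
[i=2,j=1] A[i]=15>B[j]=12 take 12 → j++
[i=2,j=2] A[i]=15<=B[j]=16 take 15 → i++
[i=3,j=2] A[i]=16<=B[j]=16 take 16 → i++
[i=4,j=2] A[i]=21>B[j]=16 take 16 → j++
[i=4,j=3] A[i]=21<=B[j]=30 take 21 → i++
[i=5,j=3] A[i]=35>B[j]=30 take 30 → j++
[i=5,j=4] A[i]=35>B[j]=34 take 34 → j++
[i=5,j=5] B done, take A[i]=35 → i++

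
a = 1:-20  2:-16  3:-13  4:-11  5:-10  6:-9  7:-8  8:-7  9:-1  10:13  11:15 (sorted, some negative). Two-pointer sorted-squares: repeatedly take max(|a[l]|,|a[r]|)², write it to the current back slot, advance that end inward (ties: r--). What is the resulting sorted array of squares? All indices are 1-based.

[1, 49, 64, 81, 100, 121, 169, 169, 225, 256, 400]

[1,11] |-20|>|15| out[11]=400 → l++
[2,11] |-16|>|15| out[10]=256 → l++
[3,11] |-13|<=|15| out[9]=225 → r--
[3,10] |-13|<=|13| out[8]=169 → r--
[3,9] |-13|>|-1| out[7]=169 → l++
[4,9] |-11|>|-1| out[6]=121 → l++
[5,9] |-10|>|-1| out[5]=100 → l++
[6,9] |-9|>|-1| out[4]=81 → l++
[7,9] |-8|>|-1| out[3]=64 → l++
[8,9] |-7|>|-1| out[2]=49 → l++
[9,9] |-1|<=|-1| out[1]=1 → r--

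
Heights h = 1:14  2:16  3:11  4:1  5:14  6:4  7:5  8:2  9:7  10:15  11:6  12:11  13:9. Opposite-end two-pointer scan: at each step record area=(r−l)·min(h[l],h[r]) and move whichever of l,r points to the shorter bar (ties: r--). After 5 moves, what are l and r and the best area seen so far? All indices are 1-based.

l=1 r=13: min(14,9)*12=108 best=108 *, r--
l=1 r=12: min(14,11)*11=121 best=121 *, r--
l=1 r=11: min(14,6)*10=60 best=121, r--
l=1 r=10: min(14,15)*9=126 best=126 *, l++
l=2 r=10: min(16,15)*8=120 best=126, r--

l=2, r=9, best area=126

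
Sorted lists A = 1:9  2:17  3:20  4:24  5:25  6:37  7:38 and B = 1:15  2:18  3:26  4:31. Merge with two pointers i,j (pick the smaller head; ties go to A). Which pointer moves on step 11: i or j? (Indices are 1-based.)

i

i=1 j=1: A[i]=9<=B[j]=15 take 9, i++
i=2 j=1: A[i]=17>B[j]=15 take 15, j++
i=2 j=2: A[i]=17<=B[j]=18 take 17, i++
i=3 j=2: A[i]=20>B[j]=18 take 18, j++
i=3 j=3: A[i]=20<=B[j]=26 take 20, i++
i=4 j=3: A[i]=24<=B[j]=26 take 24, i++
i=5 j=3: A[i]=25<=B[j]=26 take 25, i++
i=6 j=3: A[i]=37>B[j]=26 take 26, j++
i=6 j=4: A[i]=37>B[j]=31 take 31, j++
i=6 j=5: B done, take A[i]=37, i++
i=7 j=5: B done, take A[i]=38, i++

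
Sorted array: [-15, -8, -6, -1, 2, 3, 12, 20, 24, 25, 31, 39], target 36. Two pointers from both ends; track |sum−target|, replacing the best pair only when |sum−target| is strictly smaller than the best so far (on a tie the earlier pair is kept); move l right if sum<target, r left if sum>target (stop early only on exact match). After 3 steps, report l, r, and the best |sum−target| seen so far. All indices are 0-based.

l=3, r=11, best |Δ|=3

l=0 r=11: -15+39=24 d=12 *, l++
l=1 r=11: -8+39=31 d=5 *, l++
l=2 r=11: -6+39=33 d=3 *, l++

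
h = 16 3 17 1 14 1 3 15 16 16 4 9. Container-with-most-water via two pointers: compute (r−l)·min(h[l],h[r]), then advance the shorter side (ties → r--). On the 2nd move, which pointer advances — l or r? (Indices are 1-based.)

r

l=1 r=12: min(16,9)*11=99 best=99 *, r--
l=1 r=11: min(16,4)*10=40 best=99, r--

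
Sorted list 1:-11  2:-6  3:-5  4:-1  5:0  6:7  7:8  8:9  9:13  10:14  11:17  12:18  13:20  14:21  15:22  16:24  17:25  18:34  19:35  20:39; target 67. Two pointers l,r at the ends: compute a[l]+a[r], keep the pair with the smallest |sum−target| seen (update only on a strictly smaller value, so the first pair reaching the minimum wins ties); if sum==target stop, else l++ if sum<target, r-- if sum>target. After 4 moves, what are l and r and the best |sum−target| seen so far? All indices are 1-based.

l=5, r=20, best |Δ|=29

l=1 r=20: -11+39=28 d=39 *, l++
l=2 r=20: -6+39=33 d=34 *, l++
l=3 r=20: -5+39=34 d=33 *, l++
l=4 r=20: -1+39=38 d=29 *, l++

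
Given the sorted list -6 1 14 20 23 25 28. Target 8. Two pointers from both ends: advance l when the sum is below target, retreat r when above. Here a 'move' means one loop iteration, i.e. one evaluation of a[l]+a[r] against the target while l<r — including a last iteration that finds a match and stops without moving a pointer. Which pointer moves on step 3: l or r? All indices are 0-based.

[0,6] -6+28=22 >8 → r--
[0,5] -6+25=19 >8 → r--
[0,4] -6+23=17 >8 → r--

r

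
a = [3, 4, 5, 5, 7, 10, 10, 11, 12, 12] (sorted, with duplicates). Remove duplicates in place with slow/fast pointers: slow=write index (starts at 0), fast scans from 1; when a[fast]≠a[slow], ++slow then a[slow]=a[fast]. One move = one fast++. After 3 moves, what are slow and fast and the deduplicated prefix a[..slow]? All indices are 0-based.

slow=2, fast=4, prefix=[3, 4, 5]

slow=0 fast=1: a[fast]=4≠a[slow]=3 write a[1]=4, slow++,fast++
slow=1 fast=2: a[fast]=5≠a[slow]=4 write a[2]=5, slow++,fast++
slow=2 fast=3: a[fast]=5=a[slow] dup, fast++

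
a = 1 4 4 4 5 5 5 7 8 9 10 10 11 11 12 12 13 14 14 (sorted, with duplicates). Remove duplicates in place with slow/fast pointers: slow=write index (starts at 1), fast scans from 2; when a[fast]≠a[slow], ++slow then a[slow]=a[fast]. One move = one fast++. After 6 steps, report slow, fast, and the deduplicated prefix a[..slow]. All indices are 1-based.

slow=1 fast=2: a[fast]=4≠a[slow]=1 write a[2]=4, slow++,fast++
slow=2 fast=3: a[fast]=4=a[slow] dup, fast++
slow=2 fast=4: a[fast]=4=a[slow] dup, fast++
slow=2 fast=5: a[fast]=5≠a[slow]=4 write a[3]=5, slow++,fast++
slow=3 fast=6: a[fast]=5=a[slow] dup, fast++
slow=3 fast=7: a[fast]=5=a[slow] dup, fast++

slow=3, fast=8, prefix=[1, 4, 5]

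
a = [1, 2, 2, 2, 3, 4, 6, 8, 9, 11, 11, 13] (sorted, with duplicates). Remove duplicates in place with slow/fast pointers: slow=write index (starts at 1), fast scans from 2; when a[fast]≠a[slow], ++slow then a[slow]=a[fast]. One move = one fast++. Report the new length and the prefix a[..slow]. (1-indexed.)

length 9; prefix = [1, 2, 3, 4, 6, 8, 9, 11, 13]

(s=1,f=2) a[fast]=2≠a[slow]=1 write a[2]=2 → slow++,fast++
(s=2,f=3) a[fast]=2=a[slow] dup → fast++
(s=2,f=4) a[fast]=2=a[slow] dup → fast++
(s=2,f=5) a[fast]=3≠a[slow]=2 write a[3]=3 → slow++,fast++
(s=3,f=6) a[fast]=4≠a[slow]=3 write a[4]=4 → slow++,fast++
(s=4,f=7) a[fast]=6≠a[slow]=4 write a[5]=6 → slow++,fast++
(s=5,f=8) a[fast]=8≠a[slow]=6 write a[6]=8 → slow++,fast++
(s=6,f=9) a[fast]=9≠a[slow]=8 write a[7]=9 → slow++,fast++
(s=7,f=10) a[fast]=11≠a[slow]=9 write a[8]=11 → slow++,fast++
(s=8,f=11) a[fast]=11=a[slow] dup → fast++
(s=8,f=12) a[fast]=13≠a[slow]=11 write a[9]=13 → slow++,fast++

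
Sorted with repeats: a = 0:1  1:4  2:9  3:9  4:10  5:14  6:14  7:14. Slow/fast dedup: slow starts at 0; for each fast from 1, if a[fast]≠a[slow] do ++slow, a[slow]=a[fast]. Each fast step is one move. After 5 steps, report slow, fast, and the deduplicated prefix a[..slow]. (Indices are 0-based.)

slow=4, fast=6, prefix=[1, 4, 9, 10, 14]

(s=0,f=1) a[fast]=4≠a[slow]=1 write a[1]=4 → slow++,fast++
(s=1,f=2) a[fast]=9≠a[slow]=4 write a[2]=9 → slow++,fast++
(s=2,f=3) a[fast]=9=a[slow] dup → fast++
(s=2,f=4) a[fast]=10≠a[slow]=9 write a[3]=10 → slow++,fast++
(s=3,f=5) a[fast]=14≠a[slow]=10 write a[4]=14 → slow++,fast++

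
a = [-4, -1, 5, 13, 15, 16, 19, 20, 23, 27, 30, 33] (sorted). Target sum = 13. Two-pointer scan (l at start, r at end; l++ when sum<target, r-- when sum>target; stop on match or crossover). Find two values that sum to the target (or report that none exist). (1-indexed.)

no pair

l=1 r=12: -4+33=29 >13, r--
l=1 r=11: -4+30=26 >13, r--
l=1 r=10: -4+27=23 >13, r--
l=1 r=9: -4+23=19 >13, r--
l=1 r=8: -4+20=16 >13, r--
l=1 r=7: -4+19=15 >13, r--
l=1 r=6: -4+16=12 <13, l++
l=2 r=6: -1+16=15 >13, r--
l=2 r=5: -1+15=14 >13, r--
l=2 r=4: -1+13=12 <13, l++
l=3 r=4: 5+13=18 >13, r--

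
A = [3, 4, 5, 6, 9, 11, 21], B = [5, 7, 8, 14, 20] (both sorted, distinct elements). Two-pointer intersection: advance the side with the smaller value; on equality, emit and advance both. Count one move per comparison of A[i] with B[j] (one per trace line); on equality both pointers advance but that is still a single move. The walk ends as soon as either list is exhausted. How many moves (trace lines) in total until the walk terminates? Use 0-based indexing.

[i=0,j=0] 3<5 → i++
[i=1,j=0] 4<5 → i++
[i=2,j=0] 5==5 emit → i++,j++
[i=3,j=1] 6<7 → i++
[i=4,j=1] 9>7 → j++
[i=4,j=2] 9>8 → j++
[i=4,j=3] 9<14 → i++
[i=5,j=3] 11<14 → i++
[i=6,j=3] 21>14 → j++
[i=6,j=4] 21>20 → j++

10 moves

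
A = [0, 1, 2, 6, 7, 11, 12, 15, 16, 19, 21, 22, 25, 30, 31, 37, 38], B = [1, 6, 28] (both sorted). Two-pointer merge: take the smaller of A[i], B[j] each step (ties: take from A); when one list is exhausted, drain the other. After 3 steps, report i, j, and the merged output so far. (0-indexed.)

i=2, j=1, merged so far=[0, 1, 1]

i=0 j=0: A[i]=0<=B[j]=1 take 0, i++
i=1 j=0: A[i]=1<=B[j]=1 take 1, i++
i=2 j=0: A[i]=2>B[j]=1 take 1, j++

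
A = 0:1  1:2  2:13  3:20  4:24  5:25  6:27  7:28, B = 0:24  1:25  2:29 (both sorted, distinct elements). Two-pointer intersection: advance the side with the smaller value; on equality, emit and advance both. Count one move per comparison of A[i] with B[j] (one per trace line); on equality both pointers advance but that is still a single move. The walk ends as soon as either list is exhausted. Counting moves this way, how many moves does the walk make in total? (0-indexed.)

8 moves

i=0 j=0: 1<24, i++
i=1 j=0: 2<24, i++
i=2 j=0: 13<24, i++
i=3 j=0: 20<24, i++
i=4 j=0: 24==24 emit, i++,j++
i=5 j=1: 25==25 emit, i++,j++
i=6 j=2: 27<29, i++
i=7 j=2: 28<29, i++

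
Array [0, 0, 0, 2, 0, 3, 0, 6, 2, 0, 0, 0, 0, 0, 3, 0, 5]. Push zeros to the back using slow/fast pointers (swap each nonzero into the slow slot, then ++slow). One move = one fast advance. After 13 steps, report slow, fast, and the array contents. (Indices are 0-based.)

slow=0 fast=0: a[fast]=0, fast++
slow=0 fast=1: a[fast]=0, fast++
slow=0 fast=2: a[fast]=0, fast++
slow=0 fast=3: a[fast]=2≠0 swap→a[0]=2, slow++,fast++
slow=1 fast=4: a[fast]=0, fast++
slow=1 fast=5: a[fast]=3≠0 swap→a[1]=3, slow++,fast++
slow=2 fast=6: a[fast]=0, fast++
slow=2 fast=7: a[fast]=6≠0 swap→a[2]=6, slow++,fast++
slow=3 fast=8: a[fast]=2≠0 swap→a[3]=2, slow++,fast++
slow=4 fast=9: a[fast]=0, fast++
slow=4 fast=10: a[fast]=0, fast++
slow=4 fast=11: a[fast]=0, fast++
slow=4 fast=12: a[fast]=0, fast++

slow=4, fast=13, a=[2, 3, 6, 2, 0, 0, 0, 0, 0, 0, 0, 0, 0, 0, 3, 0, 5]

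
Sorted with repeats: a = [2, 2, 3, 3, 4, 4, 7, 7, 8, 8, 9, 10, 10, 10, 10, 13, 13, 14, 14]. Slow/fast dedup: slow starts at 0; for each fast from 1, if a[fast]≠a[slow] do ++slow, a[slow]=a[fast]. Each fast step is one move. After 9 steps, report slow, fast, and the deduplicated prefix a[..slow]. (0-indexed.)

slow=4, fast=10, prefix=[2, 3, 4, 7, 8]

slow=0 fast=1: a[fast]=2=a[slow] dup, fast++
slow=0 fast=2: a[fast]=3≠a[slow]=2 write a[1]=3, slow++,fast++
slow=1 fast=3: a[fast]=3=a[slow] dup, fast++
slow=1 fast=4: a[fast]=4≠a[slow]=3 write a[2]=4, slow++,fast++
slow=2 fast=5: a[fast]=4=a[slow] dup, fast++
slow=2 fast=6: a[fast]=7≠a[slow]=4 write a[3]=7, slow++,fast++
slow=3 fast=7: a[fast]=7=a[slow] dup, fast++
slow=3 fast=8: a[fast]=8≠a[slow]=7 write a[4]=8, slow++,fast++
slow=4 fast=9: a[fast]=8=a[slow] dup, fast++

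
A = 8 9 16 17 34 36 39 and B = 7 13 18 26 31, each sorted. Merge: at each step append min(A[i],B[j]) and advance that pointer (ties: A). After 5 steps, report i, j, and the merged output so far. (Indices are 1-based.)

i=4, j=3, merged so far=[7, 8, 9, 13, 16]

i=1 j=1: A[i]=8>B[j]=7 take 7, j++
i=1 j=2: A[i]=8<=B[j]=13 take 8, i++
i=2 j=2: A[i]=9<=B[j]=13 take 9, i++
i=3 j=2: A[i]=16>B[j]=13 take 13, j++
i=3 j=3: A[i]=16<=B[j]=18 take 16, i++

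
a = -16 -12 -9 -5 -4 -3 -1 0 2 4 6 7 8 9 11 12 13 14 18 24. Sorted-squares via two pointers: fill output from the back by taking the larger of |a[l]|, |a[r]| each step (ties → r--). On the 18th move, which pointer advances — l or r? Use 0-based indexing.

r

l=0 r=19: |-16|<=|24| out[19]=576, r--
l=0 r=18: |-16|<=|18| out[18]=324, r--
l=0 r=17: |-16|>|14| out[17]=256, l++
l=1 r=17: |-12|<=|14| out[16]=196, r--
l=1 r=16: |-12|<=|13| out[15]=169, r--
l=1 r=15: |-12|<=|12| out[14]=144, r--
l=1 r=14: |-12|>|11| out[13]=144, l++
l=2 r=14: |-9|<=|11| out[12]=121, r--
l=2 r=13: |-9|<=|9| out[11]=81, r--
l=2 r=12: |-9|>|8| out[10]=81, l++
l=3 r=12: |-5|<=|8| out[9]=64, r--
l=3 r=11: |-5|<=|7| out[8]=49, r--
l=3 r=10: |-5|<=|6| out[7]=36, r--
l=3 r=9: |-5|>|4| out[6]=25, l++
l=4 r=9: |-4|<=|4| out[5]=16, r--
l=4 r=8: |-4|>|2| out[4]=16, l++
l=5 r=8: |-3|>|2| out[3]=9, l++
l=6 r=8: |-1|<=|2| out[2]=4, r--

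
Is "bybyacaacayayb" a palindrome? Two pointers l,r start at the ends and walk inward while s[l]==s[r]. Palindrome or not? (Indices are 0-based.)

not a palindrome (mismatch at 2,11)

[0,13] 'b'=='b' → l++,r--
[1,12] 'y'=='y' → l++,r--
[2,11] 'b'!='a' → stop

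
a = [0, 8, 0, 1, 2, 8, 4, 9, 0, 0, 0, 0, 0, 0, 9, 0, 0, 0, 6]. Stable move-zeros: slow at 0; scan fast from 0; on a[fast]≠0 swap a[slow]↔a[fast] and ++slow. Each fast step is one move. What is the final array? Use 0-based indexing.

slow=0 fast=0: a[fast]=0, fast++
slow=0 fast=1: a[fast]=8≠0 swap→a[0]=8, slow++,fast++
slow=1 fast=2: a[fast]=0, fast++
slow=1 fast=3: a[fast]=1≠0 swap→a[1]=1, slow++,fast++
slow=2 fast=4: a[fast]=2≠0 swap→a[2]=2, slow++,fast++
slow=3 fast=5: a[fast]=8≠0 swap→a[3]=8, slow++,fast++
slow=4 fast=6: a[fast]=4≠0 swap→a[4]=4, slow++,fast++
slow=5 fast=7: a[fast]=9≠0 swap→a[5]=9, slow++,fast++
slow=6 fast=8: a[fast]=0, fast++
slow=6 fast=9: a[fast]=0, fast++
slow=6 fast=10: a[fast]=0, fast++
slow=6 fast=11: a[fast]=0, fast++
slow=6 fast=12: a[fast]=0, fast++
slow=6 fast=13: a[fast]=0, fast++
slow=6 fast=14: a[fast]=9≠0 swap→a[6]=9, slow++,fast++
slow=7 fast=15: a[fast]=0, fast++
slow=7 fast=16: a[fast]=0, fast++
slow=7 fast=17: a[fast]=0, fast++
slow=7 fast=18: a[fast]=6≠0 swap→a[7]=6, slow++,fast++

[8, 1, 2, 8, 4, 9, 9, 6, 0, 0, 0, 0, 0, 0, 0, 0, 0, 0, 0]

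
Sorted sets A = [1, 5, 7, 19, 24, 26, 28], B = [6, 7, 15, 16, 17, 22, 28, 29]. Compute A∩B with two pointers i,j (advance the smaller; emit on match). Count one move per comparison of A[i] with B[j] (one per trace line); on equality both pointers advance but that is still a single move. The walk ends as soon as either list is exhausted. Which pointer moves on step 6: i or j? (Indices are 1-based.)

i=1 j=1: 1<6, i++
i=2 j=1: 5<6, i++
i=3 j=1: 7>6, j++
i=3 j=2: 7==7 emit, i++,j++
i=4 j=3: 19>15, j++
i=4 j=4: 19>16, j++

j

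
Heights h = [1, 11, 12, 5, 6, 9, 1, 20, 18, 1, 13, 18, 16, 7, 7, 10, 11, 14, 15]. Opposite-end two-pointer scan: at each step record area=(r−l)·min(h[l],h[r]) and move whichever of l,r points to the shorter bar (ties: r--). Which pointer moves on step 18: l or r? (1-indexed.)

[1,19] min(1,15)*18=18 best=18 * → l++
[2,19] min(11,15)*17=187 best=187 * → l++
[3,19] min(12,15)*16=192 best=192 * → l++
[4,19] min(5,15)*15=75 best=192 → l++
[5,19] min(6,15)*14=84 best=192 → l++
[6,19] min(9,15)*13=117 best=192 → l++
[7,19] min(1,15)*12=12 best=192 → l++
[8,19] min(20,15)*11=165 best=192 → r--
[8,18] min(20,14)*10=140 best=192 → r--
[8,17] min(20,11)*9=99 best=192 → r--
[8,16] min(20,10)*8=80 best=192 → r--
[8,15] min(20,7)*7=49 best=192 → r--
[8,14] min(20,7)*6=42 best=192 → r--
[8,13] min(20,16)*5=80 best=192 → r--
[8,12] min(20,18)*4=72 best=192 → r--
[8,11] min(20,13)*3=39 best=192 → r--
[8,10] min(20,1)*2=2 best=192 → r--
[8,9] min(20,18)*1=18 best=192 → r--

r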